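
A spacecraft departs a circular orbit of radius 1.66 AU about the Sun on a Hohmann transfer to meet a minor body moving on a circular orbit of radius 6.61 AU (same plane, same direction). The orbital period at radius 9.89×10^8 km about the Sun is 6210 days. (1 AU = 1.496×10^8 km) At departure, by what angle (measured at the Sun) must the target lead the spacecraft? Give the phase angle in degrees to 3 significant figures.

From Kepler's third law T² = 4π²r³/μ at r = 9.89×10^8 km, T = 6210 days = 6210 × 86400 s = 5.36544×10^8 s: μ = 4π²r³/T² = 1.32659×10^11 km³/s².
In km: r₁ = 1.66 × 1.496×10^8 = 2.48336×10^8 km; r₂ = 6.61 × 1.496×10^8 = 9.88856×10^8 km.
Semi-major axis of the transfer orbit: a_t = (2.48336×10^8 + 9.88856×10^8)/2 = 6.18596×10^8 km.
The half-period of the transfer ellipse is t = π√(a_t³/μ) = 1.3271×10^8 s.
Target angular speed ω₂ = √(μ/r₂³) = 1.1713×10^-8 rad/s.
Angle swept by the target during transfer: ω₂·t = 1.5544 rad = 89.06°.
Arrival is 180° from departure on the ellipse, so φ = 180° − 89.06° = 90.9°.

φ = 90.9°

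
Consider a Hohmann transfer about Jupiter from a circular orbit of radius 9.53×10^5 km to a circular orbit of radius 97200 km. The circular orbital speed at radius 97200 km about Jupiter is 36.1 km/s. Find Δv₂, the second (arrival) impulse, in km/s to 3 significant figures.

Δv₂ = 12.5 km/s

From the circular-orbit relation v² = μ/r at r = 97200 km: μ = v²r = (36.1)² × 97200 = 1.26672×10^8 km³/s².
Transfer-ellipse semi-major axis a_t = (r₁ + r₂)/2 = (9.530×10^5 + 97200)/2 = 5.251×10^5 km.
Circular speed at r = 97200 km: v_c = √(μ/r) = 36.10 km/s.
Vis-viva on the transfer ellipse at r = 97200 km gives v_t = √[μ(2/r − 1/a_t)] = 48.63 km/s.
Δv₂ = |v_t − v_c| = |48.63 − 36.10| = 12.53 km/s.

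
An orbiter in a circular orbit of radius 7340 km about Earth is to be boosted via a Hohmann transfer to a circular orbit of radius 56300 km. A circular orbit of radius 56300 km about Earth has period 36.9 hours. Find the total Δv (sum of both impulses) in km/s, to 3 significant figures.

Δv = 3.82 km/s

From Kepler's third law T² = 4π²r³/μ at r = 56300 km, T = 36.9 hours = 36.9 × 3600 s = 1.3284×10^5 s: μ = 4π²r³/T² = 3.99234×10^5 km³/s².
Semi-major axis of the transfer orbit: a_t = (7340 + 56300)/2 = 31820 km.
Circular speed at r₁: v₁ = √(μ/r₁) = √(3.99234×10^5/7340) = 7.375 km/s.
On the transfer ellipse at r₁, vis-viva gives v_p = √[μ(2/r₁ − 1/a_t)] = 9.810 km/s.
First burn Δv₁ = |v_p − v₁| = 2.435 km/s.
At r₂, v₂ = √(μ/r₂) = 2.663 km/s.
Transfer-orbit speed at r₂: v_a = √[μ(2/r₂ − 1/a_t)] = 1.279 km/s.
Second burn Δv₂ = |v₂ − v_a| = 1.384 km/s.
Δv = Δv₁ + Δv₂ = 2.435 + 1.384 = 3.819 km/s.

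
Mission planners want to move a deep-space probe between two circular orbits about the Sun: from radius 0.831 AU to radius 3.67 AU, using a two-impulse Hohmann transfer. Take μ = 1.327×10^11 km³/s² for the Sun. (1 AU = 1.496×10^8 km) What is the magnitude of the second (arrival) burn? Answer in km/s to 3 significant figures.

In km: r₁ = 0.831 × 1.496×10^8 = 1.243176×10^8 km; r₂ = 3.67 × 1.496×10^8 = 5.49032×10^8 km.
Transfer-ellipse semi-major axis a_t = (r₁ + r₂)/2 = (1.243176×10^8 + 5.49032×10^8)/2 = 3.366748×10^8 km.
Circular speed at r = 5.49032×10^8 km: v_c = √(μ/r) = 15.547 km/s.
Transfer-orbit speed at the same r (vis-viva, a = a_t): v_t = √[μ(2/r − 1/a_t)] = 9.4471 km/s.
Δv₂ = |v_t − v_c| = |9.4471 − 15.547| = 6.100 km/s.

Δv₂ = 6.10 km/s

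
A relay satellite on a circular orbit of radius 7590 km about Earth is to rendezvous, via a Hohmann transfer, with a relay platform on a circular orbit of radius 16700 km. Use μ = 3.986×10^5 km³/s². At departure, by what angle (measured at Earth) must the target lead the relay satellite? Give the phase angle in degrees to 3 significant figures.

φ = 68.4°

Semi-major axis of the transfer orbit: a_t = (7590 + 16700)/2 = 12145 km.
Transfer time t = π√(a_t³/μ) = 6660 s.
The target's mean motion on its circular orbit is ω₂ = √(μ/r₂³) = 2.925×10^-4 rad/s.
Angle swept by the target during transfer: ω₂·t = 1.948 rad = 111.6°.
The relay satellite traverses 180° on the transfer ellipse, so the target must lead by 180° − 111.6° = 68.4°.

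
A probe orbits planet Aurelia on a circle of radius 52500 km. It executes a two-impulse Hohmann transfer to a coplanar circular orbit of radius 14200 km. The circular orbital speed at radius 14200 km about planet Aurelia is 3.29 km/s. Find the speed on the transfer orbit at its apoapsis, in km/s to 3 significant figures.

From the circular-orbit relation v² = μ/r at r = 14200 km: μ = v²r = (3.29)² × 14200 = 1.53702×10^5 km³/s².
Transfer-ellipse semi-major axis a_t = (r₁ + r₂)/2 = (52500 + 14200)/2 = 33350 km.
At apoapsis, r = 52500 km.
From the vis-viva equation, v = √[μ(2/r − 1/a_t)] = 1.116 km/s.

v = 1.12 km/s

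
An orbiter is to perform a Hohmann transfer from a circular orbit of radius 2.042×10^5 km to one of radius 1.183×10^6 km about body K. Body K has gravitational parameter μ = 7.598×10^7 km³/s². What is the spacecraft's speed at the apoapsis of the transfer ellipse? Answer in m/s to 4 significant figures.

Transfer-ellipse semi-major axis a_t = (r₁ + r₂)/2 = (2.042×10^5 + 1.183×10^6)/2 = 6.936×10^5 km.
The apoapsis of the transfer ellipse is at r = 1.183×10^6 km.
Vis-viva: v = √[μ(2/r − 1/a_t)] = √[7.598×10^7 × (2/1.183×10^6 − 1/6.936×10^5)] = 4.348 km/s.

v = 4348 m/s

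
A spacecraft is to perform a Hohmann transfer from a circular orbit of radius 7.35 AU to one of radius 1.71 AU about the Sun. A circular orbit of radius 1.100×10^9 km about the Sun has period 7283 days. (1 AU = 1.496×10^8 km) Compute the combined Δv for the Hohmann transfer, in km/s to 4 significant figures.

From Kepler's third law T² = 4π²r³/μ at r = 1.100×10^9 km, T = 7283 days = 7283 × 86400 s = 6.292512×10^8 s: μ = 4π²r³/T² = 1.32706×10^11 km³/s².
In km: r₁ = 7.35 × 1.496×10^8 = 1.09956×10^9 km; r₂ = 1.71 × 1.496×10^8 = 2.55816×10^8 km.
Semi-major axis of the transfer orbit: a_t = (1.09956×10^9 + 2.55816×10^8)/2 = 6.77688×10^8 km.
At r₁ the circular-orbit speed is v₁ = √(μ/r₁) = 10.986 km/s.
On the transfer ellipse at r₁, v² = μ(2/r − 1/a) gives v_a = √[μ(2/r₁ − 1/a_t)] = 6.7497 km/s.
First burn Δv₁ = |v_a − v₁| = 4.236 km/s.
At r₂, v₂ = √(μ/r₂) = 22.776 km/s.
Transfer-orbit speed at r₂: v_p = √[μ(2/r₂ − 1/a_t)] = 29.012 km/s.
Second burn Δv₂ = |v₂ − v_p| = 6.236 km/s.
Δv = Δv₁ + Δv₂ = 4.236 + 6.236 = 10.47 km/s.

Δv = 10.47 km/s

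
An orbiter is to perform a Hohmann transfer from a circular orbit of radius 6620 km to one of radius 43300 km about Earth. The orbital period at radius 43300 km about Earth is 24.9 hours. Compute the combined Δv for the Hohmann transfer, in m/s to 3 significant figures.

Δv = 3930 m/s

From Kepler's third law T² = 4π²r³/μ at r = 43300 km, T = 24.9 hours = 24.9 × 3600 s = 89640 s: μ = 4π²r³/T² = 3.98859×10^5 km³/s².
Transfer-ellipse semi-major axis a_t = (r₁ + r₂)/2 = (6620 + 43300)/2 = 24960 km.
Circular speed at r₁: v₁ = √(μ/r₁) = √(3.98859×10^5/6620) = 7.76213 km/s.
Transfer-orbit speed at r₁ (vis-viva): v_p = √[μ(2/r₁ − 1/a_t)] = 10.2236 km/s.
First burn Δv₁ = |v_p − v₁| = 2.461 km/s.
At r₂, v₂ = √(μ/r₂) = 3.035 km/s.
Transfer-orbit speed at r₂: v_a = √[μ(2/r₂ − 1/a_t)] = 1.563 km/s.
Second burn Δv₂ = |v₂ − v_a| = 1.472 km/s.
Δv = Δv₁ + Δv₂ = 2.461 + 1.472 = 3.933 km/s.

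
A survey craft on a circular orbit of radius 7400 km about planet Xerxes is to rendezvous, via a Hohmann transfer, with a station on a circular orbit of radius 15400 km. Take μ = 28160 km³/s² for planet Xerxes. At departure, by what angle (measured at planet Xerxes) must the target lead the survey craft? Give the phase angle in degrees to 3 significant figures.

φ = 65.4°

Semi-major axis of the transfer orbit: a_t = (7400 + 15400)/2 = 11400 km.
Transfer time t = π√(a_t³/μ) = 22790 s.
The target's mean motion on its circular orbit is ω₂ = √(μ/r₂³) = 8.781×10^-5 rad/s.
Angle swept by the target during transfer: ω₂·t = 2.001 rad = 114.6°.
Arrival is 180° from departure on the ellipse, so φ = 180° − 114.6° = 65.4°.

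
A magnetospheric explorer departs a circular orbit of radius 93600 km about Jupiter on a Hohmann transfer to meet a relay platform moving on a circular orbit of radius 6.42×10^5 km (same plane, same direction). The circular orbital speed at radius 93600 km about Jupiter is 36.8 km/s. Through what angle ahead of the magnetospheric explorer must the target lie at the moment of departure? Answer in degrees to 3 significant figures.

From the circular-orbit relation v² = μ/r at r = 93600 km: μ = v²r = (36.8)² × 93600 = 1.26757×10^8 km³/s².
Semi-major axis of the transfer orbit: a_t = (93600 + 6.420×10^5)/2 = 3.678×10^5 km.
The half-period of the transfer ellipse is t = π√(a_t³/μ) = 62242 s.
The target's mean motion on its circular orbit is ω₂ = √(μ/r₂³) = 2.1887×10^-5 rad/s.
Angle swept by the target during transfer: ω₂·t = 1.3623 rad = 78.05°.
Arrival is 180° from departure on the ellipse, so φ = 180° − 78.05° = 102°.

φ = 102°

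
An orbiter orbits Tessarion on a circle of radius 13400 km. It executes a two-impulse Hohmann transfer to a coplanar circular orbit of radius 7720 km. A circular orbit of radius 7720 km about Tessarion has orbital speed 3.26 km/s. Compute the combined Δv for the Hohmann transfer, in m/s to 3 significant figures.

From the circular-orbit relation v² = μ/r at r = 7720 km: μ = v²r = (3.26)² × 7720 = 82045.1 km³/s².
The Hohmann ellipse has a_t = (r₁ + r₂)/2 = 10560 km.
Circular speed at r₁: v₁ = √(μ/r₁) = √(82045.1/13400) = 2.4744 km/s.
Transfer-orbit speed at r₁ (vis-viva equation): v_a = √[μ(2/r₁ − 1/a_t)] = 2.1157 km/s.
First burn Δv₁ = |v_a − v₁| = 0.3587 km/s.
Circular speed at r₂: v₂ = √(μ/r₂) = 3.2600 km/s.
Transfer-orbit speed at r₂: v_p = √[μ(2/r₂ − 1/a_t)] = 3.6723 km/s.
Second burn Δv₂ = |v₂ − v_p| = 0.4123 km/s.
Total Δv = Δv₁ + Δv₂ = 0.7710 km/s.

Δv = 771 m/s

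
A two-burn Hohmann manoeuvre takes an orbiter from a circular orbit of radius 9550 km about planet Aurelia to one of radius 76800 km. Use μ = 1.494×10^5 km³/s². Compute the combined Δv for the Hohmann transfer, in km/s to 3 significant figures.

Δv = 2.06 km/s

Transfer-ellipse semi-major axis a_t = (r₁ + r₂)/2 = (9550 + 76800)/2 = 43175 km.
At r₁ the circular-orbit speed is v₁ = √(μ/r₁) = 3.955 km/s.
On the transfer ellipse at r₁, vis-viva gives v_p = √[μ(2/r₁ − 1/a_t)] = 5.275 km/s.
First burn Δv₁ = |v_p − v₁| = 1.320 km/s.
At r₂, v₂ = √(μ/r₂) = 1.39474 km/s.
Transfer-orbit speed at r₂: v_a = √[μ(2/r₂ − 1/a_t)] = 0.655964 km/s.
Second burn Δv₂ = |v₂ − v_a| = 0.7388 km/s.
Δv = Δv₁ + Δv₂ = 1.320 + 0.7388 = 2.059 km/s.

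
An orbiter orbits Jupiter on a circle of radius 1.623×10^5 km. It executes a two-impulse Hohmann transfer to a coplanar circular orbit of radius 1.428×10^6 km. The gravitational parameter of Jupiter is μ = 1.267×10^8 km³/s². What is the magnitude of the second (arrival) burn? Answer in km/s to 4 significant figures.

The Hohmann ellipse has a_t = (r₁ + r₂)/2 = 7.9515×10^5 km.
On the circular orbit at r = 1.428×10^6 km, v_c = √(μ/r) = 9.4194 km/s.
Transfer-orbit speed at the same r (vis-viva, a = a_t): v_t = √[μ(2/r − 1/a_t)] = 4.2556 km/s.
Δv₂ = |v_t − v_c| = |4.2556 − 9.4194| = 5.164 km/s.

Δv₂ = 5.164 km/s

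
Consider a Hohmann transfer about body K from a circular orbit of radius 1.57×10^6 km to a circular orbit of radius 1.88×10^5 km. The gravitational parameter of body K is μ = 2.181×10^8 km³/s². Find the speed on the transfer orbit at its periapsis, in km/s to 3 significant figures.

v = 45.5 km/s

Semi-major axis of the transfer orbit: a_t = (1.570×10^6 + 1.880×10^5)/2 = 8.790×10^5 km.
At periapsis, r = 1.880×10^5 km.
Vis-viva: v = √[μ(2/r − 1/a_t)] = √[2.181×10^8 × (2/1.880×10^5 − 1/8.790×10^5)] = 45.52 km/s.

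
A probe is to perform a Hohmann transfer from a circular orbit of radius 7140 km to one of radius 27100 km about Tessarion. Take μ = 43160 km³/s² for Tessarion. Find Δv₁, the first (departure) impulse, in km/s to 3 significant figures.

Semi-major axis of the transfer orbit: a_t = (7140 + 27100)/2 = 17120 km.
Circular speed at r = 7140 km: v_c = √(μ/r) = 2.4586 km/s.
Transfer-orbit speed at the same r (vis-viva, a = a_t): v_t = √[μ(2/r − 1/a_t)] = 3.0933 km/s.
Δv₁ = |v_t − v_c| = |3.0933 − 2.4586| = 0.6347 km/s.

Δv₁ = 0.635 km/s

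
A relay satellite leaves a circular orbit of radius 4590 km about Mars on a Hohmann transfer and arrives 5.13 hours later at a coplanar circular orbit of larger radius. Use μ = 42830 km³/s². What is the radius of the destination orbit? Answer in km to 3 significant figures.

Transfer time t = 5.13 hours = 18468 s, and t = π√(a_t³/μ).
So a_t = (μ t²/π²)^(1/3) = (42830 × (18468)² / π²)^(1/3) = 11396 km.
Since a_t = (r₁ + r₂)/2, r₂ = 2a_t − r₁ = 2×11396 − 4590 = 18202 km.

r₂ = 18200 km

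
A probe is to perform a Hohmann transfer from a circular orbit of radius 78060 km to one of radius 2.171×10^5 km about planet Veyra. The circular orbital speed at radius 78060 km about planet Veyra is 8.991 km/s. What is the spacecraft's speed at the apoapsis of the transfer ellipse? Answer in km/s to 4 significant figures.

From the circular-orbit relation v² = μ/r at r = 78060 km: μ = v²r = (8.991)² × 78060 = 6.31022×10^6 km³/s².
Semi-major axis of the transfer orbit: a_t = (78060 + 2.171×10^5)/2 = 1.4758×10^5 km.
At apoapsis, r = 2.171×10^5 km.
Vis-viva: v = √[μ(2/r − 1/a_t)] = √[6.31022×10^6 × (2/2.171×10^5 − 1/1.4758×10^5)] = 3.921 km/s.

v = 3.921 km/s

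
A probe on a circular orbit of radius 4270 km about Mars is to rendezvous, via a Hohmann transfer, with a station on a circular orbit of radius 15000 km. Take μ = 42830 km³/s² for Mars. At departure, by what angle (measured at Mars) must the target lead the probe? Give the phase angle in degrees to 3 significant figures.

φ = 87.3°

Transfer-ellipse semi-major axis a_t = (r₁ + r₂)/2 = (4270 + 15000)/2 = 9635 km.
The half-period of the transfer ellipse is t = π√(a_t³/μ) = 14357 s.
The target's mean motion on its circular orbit is ω₂ = √(μ/r₂³) = 1.1265×10^-4 rad/s.
Angle swept by the target during transfer: ω₂·t = 1.6173 rad = 92.66°.
The probe traverses 180° on the transfer ellipse, so the target must lead by 180° − 92.66° = 87.3°.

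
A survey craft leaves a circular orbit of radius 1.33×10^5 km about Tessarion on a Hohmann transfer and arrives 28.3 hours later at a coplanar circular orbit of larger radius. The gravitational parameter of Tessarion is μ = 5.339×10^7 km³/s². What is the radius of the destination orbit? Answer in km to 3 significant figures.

r₂ = 6.33×10^5 km

Transfer time t = 28.3 hours = 1.0188×10^5 s, and t = π√(a_t³/μ).
So a_t = (μ t²/π²)^(1/3) = (5.339×10^7 × (1.0188×10^5)² / π²)^(1/3) = 3.8292×10^5 km.
Since a_t = (r₁ + r₂)/2, r₂ = 2a_t − r₁ = 2×3.8292×10^5 − 1.330×10^5 = 6.3284×10^5 km.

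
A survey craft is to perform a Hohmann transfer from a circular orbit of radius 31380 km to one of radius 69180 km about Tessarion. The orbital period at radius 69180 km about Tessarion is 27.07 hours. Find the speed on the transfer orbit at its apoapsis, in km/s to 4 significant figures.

v = 3.524 km/s

From Kepler's third law T² = 4π²r³/μ at r = 69180 km, T = 27.07 hours = 27.07 × 3600 s = 97452 s: μ = 4π²r³/T² = 1.37632×10^6 km³/s².
The Hohmann ellipse has a_t = (r₁ + r₂)/2 = 50280 km.
At apoapsis, r = 69180 km.
From the vis-viva equation, v = √[μ(2/r − 1/a_t)] = 3.524 km/s.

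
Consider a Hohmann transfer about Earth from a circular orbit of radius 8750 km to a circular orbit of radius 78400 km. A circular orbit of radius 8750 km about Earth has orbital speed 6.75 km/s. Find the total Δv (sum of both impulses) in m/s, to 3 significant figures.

Δv = 3550 m/s

From the circular-orbit relation v² = μ/r at r = 8750 km: μ = v²r = (6.75)² × 8750 = 3.98672×10^5 km³/s².
The Hohmann ellipse has a_t = (r₁ + r₂)/2 = 43575 km.
At r₁ the circular-orbit speed is v₁ = √(μ/r₁) = 6.750 km/s.
On the transfer ellipse at r₁, v² = μ(2/r − 1/a) gives v_p = √[μ(2/r₁ − 1/a_t)] = 9.054 km/s.
First burn Δv₁ = |v_p − v₁| = 2.304 km/s.
At r₂, v₂ = √(μ/r₂) = 2.255 km/s.
Transfer-orbit speed at r₂: v_a = √[μ(2/r₂ − 1/a_t)] = 1.010 km/s.
Second burn Δv₂ = |v₂ − v_a| = 1.245 km/s.
Total Δv = Δv₁ + Δv₂ = 3.549 km/s.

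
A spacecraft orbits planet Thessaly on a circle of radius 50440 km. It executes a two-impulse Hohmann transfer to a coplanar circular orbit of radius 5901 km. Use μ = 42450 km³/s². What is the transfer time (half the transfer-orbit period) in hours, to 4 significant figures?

t = 20.03 hours

Transfer-ellipse semi-major axis a_t = (r₁ + r₂)/2 = (50440 + 5901)/2 = 28170.5 km.
Transfer time t = π√(a_t³/μ) = π√((28170.5)³ / 42450) = 72095 s.
Converting: 72095 s ÷ 3600 s/hour = 20.03 hours.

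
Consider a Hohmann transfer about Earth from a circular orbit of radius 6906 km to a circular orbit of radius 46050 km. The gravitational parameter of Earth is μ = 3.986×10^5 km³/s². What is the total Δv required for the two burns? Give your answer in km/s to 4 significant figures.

Δv = 3.861 km/s

Transfer-ellipse semi-major axis a_t = (r₁ + r₂)/2 = (6906 + 46050)/2 = 26478 km.
Circular speed at r₁: v₁ = √(μ/r₁) = √(3.986×10^5/6906) = 7.5972 km/s.
Transfer-orbit speed at r₁ (vis-viva equation): v_p = √[μ(2/r₁ − 1/a_t)] = 10.019 km/s.
First burn Δv₁ = |v_p − v₁| = 2.4218 km/s.
Circular speed at r₂: v₂ = √(μ/r₂) = 2.942076 km/s.
Transfer-orbit speed at r₂: v_a = √[μ(2/r₂ − 1/a_t)] = 1.502535 km/s.
Second burn Δv₂ = |v₂ − v_a| = 1.4395 km/s.
Total Δv = Δv₁ + Δv₂ = 3.861 km/s.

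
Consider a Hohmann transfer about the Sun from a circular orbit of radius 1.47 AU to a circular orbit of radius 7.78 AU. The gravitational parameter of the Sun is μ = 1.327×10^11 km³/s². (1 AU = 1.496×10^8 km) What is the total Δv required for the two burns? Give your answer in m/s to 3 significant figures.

Δv = 12000 m/s

In km: r₁ = 1.47 × 1.496×10^8 = 2.19912×10^8 km; r₂ = 7.78 × 1.496×10^8 = 1.163888×10^9 km.
Semi-major axis of the transfer orbit: a_t = (2.19912×10^8 + 1.163888×10^9)/2 = 6.919×10^8 km.
Circular speed at r₁: v₁ = √(μ/r₁) = √(1.327×10^11/2.19912×10^8) = 24.565 km/s.
On the transfer ellipse at r₁, vis-viva equation gives v_p = √[μ(2/r₁ − 1/a_t)] = 31.860 km/s.
First burn Δv₁ = |v_p − v₁| = 7.295 km/s.
At r₂, v₂ = √(μ/r₂) = 10.678 km/s.
Transfer-orbit speed at r₂: v_a = √[μ(2/r₂ − 1/a_t)] = 6.0198 km/s.
Second burn Δv₂ = |v₂ − v_a| = 4.658 km/s.
Δv = Δv₁ + Δv₂ = 7.295 + 4.658 = 11.95 km/s.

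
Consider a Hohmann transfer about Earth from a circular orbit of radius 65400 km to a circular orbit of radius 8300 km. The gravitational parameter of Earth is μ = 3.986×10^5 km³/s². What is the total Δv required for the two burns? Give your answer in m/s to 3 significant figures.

Semi-major axis of the transfer orbit: a_t = (65400 + 8300)/2 = 36850 km.
At r₁ the circular-orbit speed is v₁ = √(μ/r₁) = 2.469 km/s.
On the transfer ellipse at r₁, vis-viva gives v_a = √[μ(2/r₁ − 1/a_t)] = 1.172 km/s.
First burn Δv₁ = |v_a − v₁| = 1.297 km/s.
Circular speed at r₂: v₂ = √(μ/r₂) = 6.930 km/s.
Transfer-orbit speed at r₂: v_p = √[μ(2/r₂ − 1/a_t)] = 9.232 km/s.
Second burn Δv₂ = |v₂ − v_p| = 2.302 km/s.
Total Δv = Δv₁ + Δv₂ = 3.599 km/s.

Δv = 3600 m/s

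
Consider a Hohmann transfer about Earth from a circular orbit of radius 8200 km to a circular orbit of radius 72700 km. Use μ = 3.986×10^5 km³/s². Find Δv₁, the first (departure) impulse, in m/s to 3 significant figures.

Transfer-ellipse semi-major axis a_t = (r₁ + r₂)/2 = (8200 + 72700)/2 = 40450 km.
Circular speed at r = 8200 km: v_c = √(μ/r) = 6.972 km/s.
Vis-viva on the transfer ellipse at r = 8200 km gives v_t = √[μ(2/r − 1/a_t)] = 9.347 km/s.
Δv₁ = |v_t − v_c| = |9.347 − 6.972| = 2.375 km/s.

Δv₁ = 2370 m/s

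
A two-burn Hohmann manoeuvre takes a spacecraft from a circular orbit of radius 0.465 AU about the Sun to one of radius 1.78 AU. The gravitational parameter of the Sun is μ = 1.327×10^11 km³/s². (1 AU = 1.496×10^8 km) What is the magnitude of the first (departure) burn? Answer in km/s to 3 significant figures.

Δv₁ = 11.3 km/s

In km: r₁ = 0.465 × 1.496×10^8 = 6.9564×10^7 km; r₂ = 1.78 × 1.496×10^8 = 2.66288×10^8 km.
Transfer-ellipse semi-major axis a_t = (r₁ + r₂)/2 = (6.9564×10^7 + 2.66288×10^8)/2 = 1.67926×10^8 km.
Circular speed at r = 6.9564×10^7 km: v_c = √(μ/r) = 43.68 km/s.
Vis-viva on the transfer ellipse at r = 6.9564×10^7 km gives v_t = √[μ(2/r − 1/a_t)] = 55.00 km/s.
Δv₁ = |v_t − v_c| = |55.00 − 43.68| = 11.32 km/s.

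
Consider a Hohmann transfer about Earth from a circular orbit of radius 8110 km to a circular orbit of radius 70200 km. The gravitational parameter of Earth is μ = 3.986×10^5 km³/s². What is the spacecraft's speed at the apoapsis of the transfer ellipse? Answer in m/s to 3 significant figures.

The Hohmann ellipse has a_t = (r₁ + r₂)/2 = 39155 km.
The apoapsis of the transfer ellipse is at r = 70200 km.
Vis-viva: v = √[μ(2/r − 1/a_t)] = √[3.986×10^5 × (2/70200 − 1/39155)] = 1.084 km/s.

v = 1080 m/s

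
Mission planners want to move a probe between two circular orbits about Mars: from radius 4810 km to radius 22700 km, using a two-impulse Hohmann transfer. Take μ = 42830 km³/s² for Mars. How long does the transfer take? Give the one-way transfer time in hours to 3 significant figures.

t = 6.80 hours

Semi-major axis of the transfer orbit: a_t = (4810 + 22700)/2 = 13755 km.
Half the transfer-orbit period gives t = π√(a_t³/μ) = 24490 s.
Converting: 24490 s ÷ 3600 s/hour = 6.80 hours.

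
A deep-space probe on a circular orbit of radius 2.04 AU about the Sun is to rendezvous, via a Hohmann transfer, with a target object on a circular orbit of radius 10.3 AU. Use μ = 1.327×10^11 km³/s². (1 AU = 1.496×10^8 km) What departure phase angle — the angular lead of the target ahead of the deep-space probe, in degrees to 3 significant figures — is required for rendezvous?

φ = 96.5°

In km: r₁ = 2.04 × 1.496×10^8 = 3.05184×10^8 km; r₂ = 10.3 × 1.496×10^8 = 1.54088×10^9 km.
Semi-major axis of the transfer orbit: a_t = (3.05184×10^8 + 1.54088×10^9)/2 = 9.23032×10^8 km.
The half-period of the transfer ellipse is t = π√(a_t³/μ) = 2.418464×10^8 s.
The target's mean motion on its circular orbit is ω₂ = √(μ/r₂³) = 6.022575×10^-9 rad/s.
Angle swept by the target during transfer: ω₂·t = 1.456538 rad = 83.453°.
The deep-space probe traverses 180° on the transfer ellipse, so the target must lead by 180° − 83.453° = 96.5°.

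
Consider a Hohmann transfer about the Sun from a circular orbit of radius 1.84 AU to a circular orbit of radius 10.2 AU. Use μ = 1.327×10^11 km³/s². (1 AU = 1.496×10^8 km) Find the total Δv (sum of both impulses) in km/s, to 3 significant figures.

In km: r₁ = 1.84 × 1.496×10^8 = 2.75264×10^8 km; r₂ = 10.2 × 1.496×10^8 = 1.52592×10^9 km.
The Hohmann ellipse has a_t = (r₁ + r₂)/2 = 9.00592×10^8 km.
At r₁ the circular-orbit speed is v₁ = √(μ/r₁) = 21.956 km/s.
On the transfer ellipse at r₁, v² = μ(2/r − 1/a) gives v_p = √[μ(2/r₁ − 1/a_t)] = 28.580 km/s.
First burn Δv₁ = |v_p − v₁| = 6.624 km/s.
Circular speed at r₂: v₂ = √(μ/r₂) = 9.3254 km/s.
Transfer-orbit speed at r₂: v_a = √[μ(2/r₂ − 1/a_t)] = 5.1556 km/s.
Second burn Δv₂ = |v₂ − v_a| = 4.170 km/s.
Total Δv = Δv₁ + Δv₂ = 10.79 km/s.

Δv = 10.8 km/s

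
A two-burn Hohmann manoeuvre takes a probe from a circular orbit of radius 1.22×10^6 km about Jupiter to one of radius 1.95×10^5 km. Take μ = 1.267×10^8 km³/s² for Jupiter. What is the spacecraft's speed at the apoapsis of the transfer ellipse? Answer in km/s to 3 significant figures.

v = 5.35 km/s

Transfer-ellipse semi-major axis a_t = (r₁ + r₂)/2 = (1.220×10^6 + 1.950×10^5)/2 = 7.075×10^5 km.
The apoapsis of the transfer ellipse is at r = 1.220×10^6 km.
Applying v² = μ(2/r − 1/a_t): v = 5.350 km/s.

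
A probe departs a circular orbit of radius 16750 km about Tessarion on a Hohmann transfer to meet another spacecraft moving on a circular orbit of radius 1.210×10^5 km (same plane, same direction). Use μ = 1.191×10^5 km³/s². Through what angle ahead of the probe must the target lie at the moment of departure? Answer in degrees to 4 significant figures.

The Hohmann ellipse has a_t = (r₁ + r₂)/2 = 68875 km.
Transfer time t = π√(a_t³/μ) = 1.6455×10^5 s.
Target angular speed ω₂ = √(μ/r₂³) = 8.1993×10^-6 rad/s.
Angle swept by the target during transfer: ω₂·t = 1.3492 rad = 77.30°.
Arrival is 180° from departure on the ellipse, so φ = 180° − 77.30° = 102.7°.

φ = 102.7°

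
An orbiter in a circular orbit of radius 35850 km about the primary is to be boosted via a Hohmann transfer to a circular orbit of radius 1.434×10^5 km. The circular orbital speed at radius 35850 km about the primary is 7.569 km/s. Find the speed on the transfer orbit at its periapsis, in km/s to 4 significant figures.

v = 9.574 km/s

From the circular-orbit relation v² = μ/r at r = 35850 km: μ = v²r = (7.569)² × 35850 = 2.05384×10^6 km³/s².
Semi-major axis of the transfer orbit: a_t = (35850 + 1.434×10^5)/2 = 89625 km.
The periapsis of the transfer ellipse is at r = 35850 km.
Applying v² = μ(2/r − 1/a_t): v = 9.574 km/s.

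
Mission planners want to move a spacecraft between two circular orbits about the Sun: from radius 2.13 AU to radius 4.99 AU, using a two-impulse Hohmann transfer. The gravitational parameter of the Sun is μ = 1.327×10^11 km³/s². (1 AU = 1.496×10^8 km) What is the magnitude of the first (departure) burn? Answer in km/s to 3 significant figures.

In km: r₁ = 2.13 × 1.496×10^8 = 3.18648×10^8 km; r₂ = 4.99 × 1.496×10^8 = 7.46504×10^8 km.
The Hohmann ellipse has a_t = (r₁ + r₂)/2 = 5.32576×10^8 km.
Circular speed at r = 3.18648×10^8 km: v_c = √(μ/r) = 20.407 km/s.
Transfer-orbit speed at the same r (vis-viva, a = a_t): v_t = √[μ(2/r − 1/a_t)] = 24.160 km/s.
Δv₁ = |v_t − v_c| = |24.160 − 20.407| = 3.753 km/s.

Δv₁ = 3.75 km/s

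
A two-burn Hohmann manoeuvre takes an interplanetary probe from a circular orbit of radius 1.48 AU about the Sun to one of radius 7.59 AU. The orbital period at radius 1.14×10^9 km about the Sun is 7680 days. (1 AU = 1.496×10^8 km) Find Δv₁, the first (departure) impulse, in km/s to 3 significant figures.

From Kepler's third law T² = 4π²r³/μ at r = 1.14×10^9 km, T = 7680 days = 7680 × 86400 s = 6.63552×10^8 s: μ = 4π²r³/T² = 1.32839×10^11 km³/s².
In km: r₁ = 1.48 × 1.496×10^8 = 2.21408×10^8 km; r₂ = 7.59 × 1.496×10^8 = 1.135464×10^9 km.
The Hohmann ellipse has a_t = (r₁ + r₂)/2 = 6.78436×10^8 km.
On the circular orbit at r = 2.21408×10^8 km, v_c = √(μ/r) = 24.494 km/s.
Vis-viva on the transfer ellipse at r = 2.21408×10^8 km gives v_t = √[μ(2/r − 1/a_t)] = 31.688 km/s.
Δv₁ = |v_t − v_c| = |31.688 − 24.494| = 7.194 km/s.

Δv₁ = 7.19 km/s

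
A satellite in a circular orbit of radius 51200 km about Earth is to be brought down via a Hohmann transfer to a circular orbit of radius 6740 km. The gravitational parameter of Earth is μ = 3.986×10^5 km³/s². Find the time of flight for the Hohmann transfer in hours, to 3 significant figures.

t = 6.82 hours

Semi-major axis of the transfer orbit: a_t = (51200 + 6740)/2 = 28970 km.
Transfer time t = π√(a_t³/μ) = π√((28970)³ / 3.986×10^5) = 24540 s.
Converting: 24540 s ÷ 3600 s/hour = 6.82 hours.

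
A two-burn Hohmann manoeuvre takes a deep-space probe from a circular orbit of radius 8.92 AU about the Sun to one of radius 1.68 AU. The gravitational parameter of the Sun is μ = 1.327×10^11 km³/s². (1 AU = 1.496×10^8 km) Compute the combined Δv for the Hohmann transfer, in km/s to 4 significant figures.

In km: r₁ = 8.92 × 1.496×10^8 = 1.334432×10^9 km; r₂ = 1.68 × 1.496×10^8 = 2.51328×10^8 km.
The Hohmann ellipse has a_t = (r₁ + r₂)/2 = 7.9288×10^8 km.
Circular speed at r₁: v₁ = √(μ/r₁) = √(1.327×10^11/1.334432×10^9) = 9.972 km/s.
On the transfer ellipse at r₁, vis-viva equation gives v_a = √[μ(2/r₁ − 1/a_t)] = 5.614 km/s.
First burn Δv₁ = |v_a − v₁| = 4.358 km/s.
Circular speed at r₂: v₂ = √(μ/r₂) = 22.978 km/s.
Transfer-orbit speed at r₂: v_p = √[μ(2/r₂ − 1/a_t)] = 29.810 km/s.
Second burn Δv₂ = |v₂ − v_p| = 6.832 km/s.
Total Δv = Δv₁ + Δv₂ = 11.19 km/s.

Δv = 11.19 km/s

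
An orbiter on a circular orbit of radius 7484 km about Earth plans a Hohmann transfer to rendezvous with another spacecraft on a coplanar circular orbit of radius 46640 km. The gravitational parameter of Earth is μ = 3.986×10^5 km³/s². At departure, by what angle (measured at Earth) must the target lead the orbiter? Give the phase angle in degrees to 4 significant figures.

The Hohmann ellipse has a_t = (r₁ + r₂)/2 = 27062 km.
The half-period of the transfer ellipse is t = π√(a_t³/μ) = 22152 s.
Target angular speed ω₂ = √(μ/r₂³) = 6.2680×10^-5 rad/s.
Angle swept by the target during transfer: ω₂·t = 1.3885 rad = 79.56°.
The orbiter traverses 180° on the transfer ellipse, so the target must lead by 180° − 79.56° = 100.4°.

φ = 100.4°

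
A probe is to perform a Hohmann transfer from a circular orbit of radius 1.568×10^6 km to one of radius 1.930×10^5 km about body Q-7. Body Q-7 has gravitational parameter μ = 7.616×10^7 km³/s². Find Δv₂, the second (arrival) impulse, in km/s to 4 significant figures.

The Hohmann ellipse has a_t = (r₁ + r₂)/2 = 8.805×10^5 km.
On the circular orbit at r = 1.930×10^5 km, v_c = √(μ/r) = 19.865 km/s.
Vis-viva on the transfer ellipse at r = 1.930×10^5 km gives v_t = √[μ(2/r − 1/a_t)] = 26.509 km/s.
Δv₂ = |v_t − v_c| = |26.509 − 19.865| = 6.644 km/s.

Δv₂ = 6.644 km/s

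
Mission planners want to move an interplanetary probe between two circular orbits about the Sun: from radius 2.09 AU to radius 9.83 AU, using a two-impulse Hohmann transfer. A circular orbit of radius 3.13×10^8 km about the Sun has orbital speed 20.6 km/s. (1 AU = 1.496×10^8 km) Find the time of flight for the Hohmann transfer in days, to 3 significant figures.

t = 2660 days

From the circular-orbit relation v² = μ/r at r = 3.13×10^8 km: μ = v²r = (20.6)² × 3.13×10^8 = 1.32825×10^11 km³/s².
In km: r₁ = 2.09 × 1.496×10^8 = 3.12664×10^8 km; r₂ = 9.83 × 1.496×10^8 = 1.470568×10^9 km.
The Hohmann ellipse has a_t = (r₁ + r₂)/2 = 8.91616×10^8 km.
By Kepler's third law the transfer-orbit period is T = 2π√(a_t³/μ), so t = T/2 = 2.295×10^8 s.
Converting: 2.295×10^8 s ÷ 86400 s/day = 2660 days.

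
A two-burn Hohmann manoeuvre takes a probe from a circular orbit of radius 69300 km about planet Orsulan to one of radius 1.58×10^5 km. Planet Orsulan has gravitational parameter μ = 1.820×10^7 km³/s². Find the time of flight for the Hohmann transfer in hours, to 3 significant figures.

Transfer-ellipse semi-major axis a_t = (r₁ + r₂)/2 = (69300 + 1.580×10^5)/2 = 1.1365×10^5 km.
Half the transfer-orbit period gives t = π√(a_t³/μ) = 28210 s.
Converting: 28210 s ÷ 3600 s/hour = 7.84 hours.

t = 7.84 hours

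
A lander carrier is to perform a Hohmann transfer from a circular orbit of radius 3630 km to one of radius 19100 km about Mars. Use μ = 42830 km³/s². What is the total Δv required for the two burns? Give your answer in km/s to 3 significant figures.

Semi-major axis of the transfer orbit: a_t = (3630 + 19100)/2 = 11365 km.
Circular speed at r₁: v₁ = √(μ/r₁) = √(42830/3630) = 3.435 km/s.
On the transfer ellipse at r₁, vis-viva gives v_p = √[μ(2/r₁ − 1/a_t)] = 4.453 km/s.
First burn Δv₁ = |v_p − v₁| = 1.018 km/s.
Circular speed at r₂: v₂ = √(μ/r₂) = 1.4975 km/s.
Transfer-orbit speed at r₂: v_a = √[μ(2/r₂ − 1/a_t)] = 0.84630 km/s.
Second burn Δv₂ = |v₂ − v_a| = 0.6512 km/s.
Total Δv = Δv₁ + Δv₂ = 1.669 km/s.

Δv = 1.67 km/s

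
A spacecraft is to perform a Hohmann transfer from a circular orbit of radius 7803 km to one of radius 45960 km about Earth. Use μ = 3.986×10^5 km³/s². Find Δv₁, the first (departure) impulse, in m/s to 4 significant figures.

Semi-major axis of the transfer orbit: a_t = (7803 + 45960)/2 = 26881.5 km.
On the circular orbit at r = 7803 km, v_c = √(μ/r) = 7.147 km/s.
Transfer-orbit speed at the same r (vis-viva, a = a_t): v_t = √[μ(2/r − 1/a_t)] = 9.345 km/s.
Δv₁ = |v_t − v_c| = |9.345 − 7.147| = 2.198 km/s.

Δv₁ = 2198 m/s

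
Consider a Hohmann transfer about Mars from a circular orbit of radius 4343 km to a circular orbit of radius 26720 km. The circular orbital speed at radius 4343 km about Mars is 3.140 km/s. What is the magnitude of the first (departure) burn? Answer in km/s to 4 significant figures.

From the circular-orbit relation v² = μ/r at r = 4343 km: μ = v²r = (3.140)² × 4343 = 42820.2 km³/s².
Transfer-ellipse semi-major axis a_t = (r₁ + r₂)/2 = (4343 + 26720)/2 = 15531.5 km.
On the circular orbit at r = 4343 km, v_c = √(μ/r) = 3.1400 km/s.
Transfer-orbit speed at the same r (vis-viva, a = a_t): v_t = √[μ(2/r − 1/a_t)] = 4.1185 km/s.
Δv₁ = |v_t − v_c| = |4.1185 − 3.1400| = 0.9785 km/s.

Δv₁ = 0.9785 km/s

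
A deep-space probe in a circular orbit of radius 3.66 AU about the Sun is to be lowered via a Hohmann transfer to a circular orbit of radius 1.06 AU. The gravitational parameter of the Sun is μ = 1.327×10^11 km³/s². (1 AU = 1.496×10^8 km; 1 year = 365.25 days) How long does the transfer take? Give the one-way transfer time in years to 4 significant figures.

t = 1.813 years

In km: r₁ = 3.66 × 1.496×10^8 = 5.47536×10^8 km; r₂ = 1.06 × 1.496×10^8 = 1.58576×10^8 km.
Semi-major axis of the transfer orbit: a_t = (5.47536×10^8 + 1.58576×10^8)/2 = 3.53056×10^8 km.
Transfer time t = π√(a_t³/μ) = π√((3.53056×10^8)³ / 1.327×10^11) = 5.721×10^7 s.
Converting: 5.721×10^7 s ÷ 3.15576×10^7 s/year (365.25 × 86400) = 1.813 years.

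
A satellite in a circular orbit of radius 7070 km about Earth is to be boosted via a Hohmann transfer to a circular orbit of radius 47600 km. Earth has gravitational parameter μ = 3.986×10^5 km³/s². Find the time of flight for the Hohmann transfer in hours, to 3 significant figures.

t = 6.25 hours

Transfer-ellipse semi-major axis a_t = (r₁ + r₂)/2 = (7070 + 47600)/2 = 27335 km.
Half the transfer-orbit period gives t = π√(a_t³/μ) = 22490 s.
Converting: 22490 s ÷ 3600 s/hour = 6.25 hours.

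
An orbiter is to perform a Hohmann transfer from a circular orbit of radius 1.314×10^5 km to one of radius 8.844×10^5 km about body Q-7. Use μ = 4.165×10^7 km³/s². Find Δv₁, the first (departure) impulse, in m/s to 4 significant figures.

Transfer-ellipse semi-major axis a_t = (r₁ + r₂)/2 = (1.314×10^5 + 8.844×10^5)/2 = 5.079×10^5 km.
Circular speed at r = 1.314×10^5 km: v_c = √(μ/r) = 17.80 km/s.
Transfer-orbit speed at the same r (vis-viva, a = a_t): v_t = √[μ(2/r − 1/a_t)] = 23.49 km/s.
Δv₁ = |v_t − v_c| = |23.49 − 17.80| = 5.690 km/s.

Δv₁ = 5690 m/s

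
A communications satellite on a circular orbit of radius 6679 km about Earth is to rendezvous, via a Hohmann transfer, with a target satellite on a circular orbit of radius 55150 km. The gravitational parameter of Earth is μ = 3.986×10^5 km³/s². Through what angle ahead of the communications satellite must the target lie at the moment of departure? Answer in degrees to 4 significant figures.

Transfer-ellipse semi-major axis a_t = (r₁ + r₂)/2 = (6679 + 55150)/2 = 30914.5 km.
The half-period of the transfer ellipse is t = π√(a_t³/μ) = 27047 s.
Target angular speed ω₂ = √(μ/r₂³) = 4.8747×10^-5 rad/s.
Angle swept by the target during transfer: ω₂·t = 1.3185 rad = 75.54°.
Arrival is 180° from departure on the ellipse, so φ = 180° − 75.54° = 104.5°.

φ = 104.5°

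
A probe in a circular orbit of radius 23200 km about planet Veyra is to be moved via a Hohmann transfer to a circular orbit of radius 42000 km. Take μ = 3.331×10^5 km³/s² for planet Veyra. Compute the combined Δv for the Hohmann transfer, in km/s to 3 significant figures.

Semi-major axis of the transfer orbit: a_t = (23200 + 42000)/2 = 32600 km.
At r₁ the circular-orbit speed is v₁ = √(μ/r₁) = 3.7892 km/s.
On the transfer ellipse at r₁, vis-viva gives v_p = √[μ(2/r₁ − 1/a_t)] = 4.3009 km/s.
First burn Δv₁ = |v_p − v₁| = 0.5117 km/s.
At r₂, v₂ = √(μ/r₂) = 2.8162 km/s.
Transfer-orbit speed at r₂: v_a = √[μ(2/r₂ − 1/a_t)] = 2.3757 km/s.
Second burn Δv₂ = |v₂ − v_a| = 0.4405 km/s.
Total Δv = Δv₁ + Δv₂ = 0.9522 km/s.

Δv = 0.952 km/s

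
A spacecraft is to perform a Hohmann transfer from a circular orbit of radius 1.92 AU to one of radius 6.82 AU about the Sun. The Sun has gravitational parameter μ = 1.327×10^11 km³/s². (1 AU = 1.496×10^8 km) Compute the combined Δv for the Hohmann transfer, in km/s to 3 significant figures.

In km: r₁ = 1.92 × 1.496×10^8 = 2.87232×10^8 km; r₂ = 6.82 × 1.496×10^8 = 1.020272×10^9 km.
Semi-major axis of the transfer orbit: a_t = (2.87232×10^8 + 1.020272×10^9)/2 = 6.53752×10^8 km.
Circular speed at r₁: v₁ = √(μ/r₁) = √(1.327×10^11/2.87232×10^8) = 21.494 km/s.
On the transfer ellipse at r₁, vis-viva gives v_p = √[μ(2/r₁ − 1/a_t)] = 26.852 km/s.
First burn Δv₁ = |v_p − v₁| = 5.358 km/s.
Circular speed at r₂: v₂ = √(μ/r₂) = 11.4045 km/s.
Transfer-orbit speed at r₂: v_a = √[μ(2/r₂ − 1/a_t)] = 7.55940 km/s.
Second burn Δv₂ = |v₂ − v_a| = 3.845 km/s.
Δv = Δv₁ + Δv₂ = 5.358 + 3.845 = 9.203 km/s.

Δv = 9.20 km/s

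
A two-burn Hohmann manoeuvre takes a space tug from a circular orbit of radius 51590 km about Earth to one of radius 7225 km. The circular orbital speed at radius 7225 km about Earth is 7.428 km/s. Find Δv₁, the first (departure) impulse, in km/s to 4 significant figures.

Δv₁ = 1.402 km/s

From the circular-orbit relation v² = μ/r at r = 7225 km: μ = v²r = (7.428)² × 7225 = 3.98641×10^5 km³/s².
Transfer-ellipse semi-major axis a_t = (r₁ + r₂)/2 = (51590 + 7225)/2 = 29407.5 km.
On the circular orbit at r = 51590 km, v_c = √(μ/r) = 2.780 km/s.
Vis-viva on the transfer ellipse at r = 51590 km gives v_t = √[μ(2/r − 1/a_t)] = 1.378 km/s.
Δv₁ = |v_t − v_c| = |1.378 − 2.780| = 1.402 km/s.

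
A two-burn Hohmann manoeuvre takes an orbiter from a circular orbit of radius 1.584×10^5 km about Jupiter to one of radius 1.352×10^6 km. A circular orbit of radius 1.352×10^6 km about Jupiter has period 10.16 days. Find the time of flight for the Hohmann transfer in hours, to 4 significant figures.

From Kepler's third law T² = 4π²r³/μ at r = 1.352×10^6 km, T = 10.16 days = 10.16 × 86400 s = 8.77824×10^5 s: μ = 4π²r³/T² = 1.26612×10^8 km³/s².
The Hohmann ellipse has a_t = (r₁ + r₂)/2 = 7.552×10^5 km.
Half the transfer-orbit period gives t = π√(a_t³/μ) = 1.8323×10^5 s.
Converting: 1.8323×10^5 s ÷ 3600 s/hour = 50.90 hours.

t = 50.90 hours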